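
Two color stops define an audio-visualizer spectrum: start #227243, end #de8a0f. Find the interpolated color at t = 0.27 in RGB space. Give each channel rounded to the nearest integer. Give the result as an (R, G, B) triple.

(85, 120, 53)

#227243 → (34, 114, 67); #de8a0f → (222, 138, 15).
R = 34 + 0.27 × (222 − 34) = 34 + 0.27 × 188 = 84.76 → 85
G = 114 + 0.27 × (138 − 114) = 114 + 0.27 × 24 = 120.48 → 120
B = 67 + 0.27 × (15 − 67) = 67 + 0.27 × -52 = 52.96 → 53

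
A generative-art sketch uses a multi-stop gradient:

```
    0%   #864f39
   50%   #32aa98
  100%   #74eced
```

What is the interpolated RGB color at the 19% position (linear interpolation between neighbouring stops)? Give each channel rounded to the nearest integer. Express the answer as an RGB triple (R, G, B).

19% lies between the 0% and 50% stops, so the local fraction is t = (19 − 0)/(50 − 0) = 19/50 ≈ 0.38.
#864f39 → (134, 79, 57); #32aa98 → (50, 170, 152).
R = 134 + 0.38 × (50 − 134) = 102.08 → 102
G = 79 + 0.38 × (170 − 79) = 113.58 → 114
B = 57 + 0.38 × (152 − 57) = 93.1 → 93

(102, 114, 93)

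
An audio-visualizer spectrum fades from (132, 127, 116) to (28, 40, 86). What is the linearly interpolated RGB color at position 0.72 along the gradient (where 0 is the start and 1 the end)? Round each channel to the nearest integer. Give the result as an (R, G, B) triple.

(57, 64, 94)

R = 132 + 0.72 × (28 − 132) = 132 + 0.72 × -104 = 57.12 → 57
G = 127 + 0.72 × (40 − 127) = 127 + 0.72 × -87 = 64.36 → 64
B = 116 + 0.72 × (86 − 116) = 116 + 0.72 × -30 = 94.4 → 94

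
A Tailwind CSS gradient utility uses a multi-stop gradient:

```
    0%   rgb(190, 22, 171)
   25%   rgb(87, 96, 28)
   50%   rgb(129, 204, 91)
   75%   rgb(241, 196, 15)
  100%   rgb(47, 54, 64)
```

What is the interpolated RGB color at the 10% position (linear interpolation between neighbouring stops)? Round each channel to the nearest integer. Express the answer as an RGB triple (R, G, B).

(149, 52, 114)

10% lies between the 0% and 25% stops, so the local fraction is t = (10 − 0)/(25 − 0) = 10/25 ≈ 0.4.
R = 190 + 0.4 × (87 − 190) = 148.8 → 149
G = 22 + 0.4 × (96 − 22) = 51.6 → 52
B = 171 + 0.4 × (28 − 171) = 113.8 → 114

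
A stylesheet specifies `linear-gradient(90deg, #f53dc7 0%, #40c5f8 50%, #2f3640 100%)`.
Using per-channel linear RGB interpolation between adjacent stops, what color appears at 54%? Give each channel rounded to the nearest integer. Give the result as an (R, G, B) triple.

54% lies between the 50% and 100% stops, so the local fraction is t = (54 − 50)/(100 − 50) = 4/50 ≈ 0.08.
#40c5f8 → (64, 197, 248); #2f3640 → (47, 54, 64).
R = 64 + 0.08 × (47 − 64) = 62.64 → 63
G = 197 + 0.08 × (54 − 197) = 185.56 → 186
B = 248 + 0.08 × (64 − 248) = 233.28 → 233

(63, 186, 233)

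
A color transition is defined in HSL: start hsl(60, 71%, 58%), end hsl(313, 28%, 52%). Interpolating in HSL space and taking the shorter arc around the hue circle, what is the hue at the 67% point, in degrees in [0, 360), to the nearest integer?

Hue: 313 − 60 = 253°, but |253| > 180 so the shorter arc goes the other way: Δh = 253 − 360 = -107°.
H = 60 + 0.67 × (-107) = -11.69 → -12 → -12 mod 360 = 348°

348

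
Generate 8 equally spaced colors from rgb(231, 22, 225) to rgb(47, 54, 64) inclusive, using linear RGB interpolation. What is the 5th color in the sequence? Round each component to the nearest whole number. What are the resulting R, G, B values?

(126, 40, 133)

With 8 swatches and endpoints inclusive, swatch 5 sits at t = (5 − 1)/(8 − 1) = 4/7 ≈ 0.5714.
R = 231 + 0.5714 × (47 − 231) = 125.862 → 126
G = 22 + 0.5714 × (54 − 22) = 40.285 → 40
B = 225 + 0.5714 × (64 − 225) = 133.005 → 133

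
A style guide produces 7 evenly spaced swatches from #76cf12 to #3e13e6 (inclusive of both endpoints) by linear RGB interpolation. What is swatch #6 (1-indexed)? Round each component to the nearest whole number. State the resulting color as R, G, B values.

With 7 swatches and endpoints inclusive, swatch 6 sits at t = (6 − 1)/(7 − 1) = 5/6 ≈ 0.8333.
#76cf12 → (118, 207, 18); #3e13e6 → (62, 19, 230).
R = 118 + 0.8333 × (62 − 118) = 71.335 → 71
G = 207 + 0.8333 × (19 − 207) = 50.34 → 50
B = 18 + 0.8333 × (230 − 18) = 194.66 → 195

(71, 50, 195)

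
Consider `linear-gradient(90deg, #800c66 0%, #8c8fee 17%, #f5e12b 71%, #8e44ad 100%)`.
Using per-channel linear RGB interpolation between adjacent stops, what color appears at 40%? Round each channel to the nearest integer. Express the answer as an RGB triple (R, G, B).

40% lies between the 17% and 71% stops, so the local fraction is t = (40 − 17)/(71 − 17) = 23/54 ≈ 0.4259.
#8c8fee → (140, 143, 238); #f5e12b → (245, 225, 43).
R = 140 + 0.4259 × (245 − 140) = 184.72 → 185
G = 143 + 0.4259 × (225 − 143) = 177.924 → 178
B = 238 + 0.4259 × (43 − 238) = 154.95 → 155

(185, 178, 155)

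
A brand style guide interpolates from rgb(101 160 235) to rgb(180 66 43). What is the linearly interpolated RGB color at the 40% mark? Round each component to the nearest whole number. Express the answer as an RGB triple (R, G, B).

40% corresponds to t = 0.4.
R = 101 + 0.4 × (180 − 101) = 101 + 0.4 × 79 = 132.6 → 133
G = 160 + 0.4 × (66 − 160) = 160 + 0.4 × -94 = 122.4 → 122
B = 235 + 0.4 × (43 − 235) = 235 + 0.4 × -192 = 158.2 → 158

(133, 122, 158)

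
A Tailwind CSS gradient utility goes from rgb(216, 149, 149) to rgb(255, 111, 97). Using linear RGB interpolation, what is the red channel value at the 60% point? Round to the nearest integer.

R = 216 + 0.6 × (255 − 216) = 239.4 → 239

239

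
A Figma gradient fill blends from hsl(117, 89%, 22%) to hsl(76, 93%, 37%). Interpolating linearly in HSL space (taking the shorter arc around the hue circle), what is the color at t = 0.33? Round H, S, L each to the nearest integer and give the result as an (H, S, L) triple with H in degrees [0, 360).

(103, 90, 27)

Hue arc: Δh = 76 − 117 = -41° (|Δh| ≤ 180, already the shorter path).
H = 117 + 0.33 × (-41) = 103.47 → 103°
S = 89 + 0.33 × (93 − 89) = 90.32 → 90%
L = 22 + 0.33 × (37 − 22) = 26.95 → 27%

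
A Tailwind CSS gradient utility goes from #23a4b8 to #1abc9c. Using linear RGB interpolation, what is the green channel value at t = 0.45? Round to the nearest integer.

G₁ = 164 (from #23a4b8), G₂ = 188 (from #1abc9c).
G = 164 + 0.45 × (188 − 164) = 174.8 → 175

175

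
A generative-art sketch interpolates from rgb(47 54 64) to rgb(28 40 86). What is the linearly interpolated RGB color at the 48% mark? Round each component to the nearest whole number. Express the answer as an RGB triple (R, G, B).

(38, 47, 75)

48% corresponds to t = 0.48.
R = 47 + 0.48 × (28 − 47) = 47 + 0.48 × -19 = 37.88 → 38
G = 54 + 0.48 × (40 − 54) = 54 + 0.48 × -14 = 47.28 → 47
B = 64 + 0.48 × (86 − 64) = 64 + 0.48 × 22 = 74.56 → 75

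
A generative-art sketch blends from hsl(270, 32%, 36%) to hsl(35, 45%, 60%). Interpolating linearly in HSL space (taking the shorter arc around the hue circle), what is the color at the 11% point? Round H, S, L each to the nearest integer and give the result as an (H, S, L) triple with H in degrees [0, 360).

Hue: 35 − 270 = -235°, but |-235| > 180 so the shorter arc goes the other way: Δh = -235 + 360 = 125°.
H = 270 + 0.11 × (125) = 283.75 → 284°
S = 32 + 0.11 × (45 − 32) = 33.43 → 33%
L = 36 + 0.11 × (60 − 36) = 38.64 → 39%

(284, 33, 39)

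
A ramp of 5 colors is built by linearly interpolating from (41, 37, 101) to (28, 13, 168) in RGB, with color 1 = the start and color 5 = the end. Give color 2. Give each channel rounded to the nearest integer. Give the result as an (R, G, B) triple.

(38, 31, 118)

With 5 swatches and endpoints inclusive, swatch 2 sits at t = (2 − 1)/(5 − 1) = 1/4 ≈ 0.25.
R = 41 + 0.25 × (28 − 41) = 37.75 → 38
G = 37 + 0.25 × (13 − 37) = 31 → 31
B = 101 + 0.25 × (168 − 101) = 117.75 → 118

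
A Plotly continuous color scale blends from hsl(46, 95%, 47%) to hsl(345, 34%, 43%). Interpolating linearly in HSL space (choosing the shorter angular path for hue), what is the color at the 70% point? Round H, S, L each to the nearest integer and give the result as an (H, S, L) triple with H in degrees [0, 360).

(3, 52, 44)

Hue: 345 − 46 = 299°, but |299| > 180 so the shorter arc goes the other way: Δh = 299 − 360 = -61°.
H = 46 + 0.7 × (-61) = 3.3 → 3°
S = 95 + 0.7 × (34 − 95) = 52.3 → 52%
L = 47 + 0.7 × (43 − 47) = 44.2 → 44%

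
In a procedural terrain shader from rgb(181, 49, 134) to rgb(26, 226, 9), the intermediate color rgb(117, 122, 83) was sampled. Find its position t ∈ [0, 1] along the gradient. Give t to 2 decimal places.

0.41

Invert the lerp on the G channel (largest span, 177): t = (122 − 49) / (226 − 49) = 73/177 = 0.41243.
Check on R: (117 − 181)/(26 − 181) = 0.4129 ✓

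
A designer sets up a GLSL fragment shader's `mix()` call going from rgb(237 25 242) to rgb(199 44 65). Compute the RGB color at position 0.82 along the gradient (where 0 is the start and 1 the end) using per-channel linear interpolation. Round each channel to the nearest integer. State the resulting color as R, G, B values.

(206, 41, 97)

R = 237 + 0.82 × (199 − 237) = 237 + 0.82 × -38 = 205.84 → 206
G = 25 + 0.82 × (44 − 25) = 25 + 0.82 × 19 = 40.58 → 41
B = 242 + 0.82 × (65 − 242) = 242 + 0.82 × -177 = 96.86 → 97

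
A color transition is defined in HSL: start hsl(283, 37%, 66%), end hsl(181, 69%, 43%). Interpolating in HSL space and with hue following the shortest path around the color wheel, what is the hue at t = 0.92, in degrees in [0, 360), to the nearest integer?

189

Hue arc: Δh = 181 − 283 = -102° (|Δh| ≤ 180, already the shorter path).
H = 283 + 0.92 × (-102) = 189.16 → 189°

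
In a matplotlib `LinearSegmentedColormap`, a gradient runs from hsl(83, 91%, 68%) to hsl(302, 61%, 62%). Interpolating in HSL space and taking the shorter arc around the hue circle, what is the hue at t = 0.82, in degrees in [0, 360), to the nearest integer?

327

Hue: 302 − 83 = 219°, but |219| > 180 so the shorter arc goes the other way: Δh = 219 − 360 = -141°.
H = 83 + 0.82 × (-141) = -32.62 → -33 → -33 mod 360 = 327°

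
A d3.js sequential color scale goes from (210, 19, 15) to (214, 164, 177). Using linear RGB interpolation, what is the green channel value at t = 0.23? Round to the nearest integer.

G = 19 + 0.23 × (164 − 19) = 52.35 → 52

52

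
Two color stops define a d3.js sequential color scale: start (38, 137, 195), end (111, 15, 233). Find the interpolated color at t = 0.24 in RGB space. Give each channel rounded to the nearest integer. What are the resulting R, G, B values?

R = 38 + 0.24 × (111 − 38) = 38 + 0.24 × 73 = 55.52 → 56
G = 137 + 0.24 × (15 − 137) = 137 + 0.24 × -122 = 107.72 → 108
B = 195 + 0.24 × (233 − 195) = 195 + 0.24 × 38 = 204.12 → 204

(56, 108, 204)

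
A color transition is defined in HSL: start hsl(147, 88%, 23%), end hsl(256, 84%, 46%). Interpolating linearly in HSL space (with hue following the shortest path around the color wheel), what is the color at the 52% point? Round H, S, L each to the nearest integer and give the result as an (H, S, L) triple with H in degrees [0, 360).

(204, 86, 35)

Hue arc: Δh = 256 − 147 = 109° (|Δh| ≤ 180, already the shorter path).
H = 147 + 0.52 × (109) = 203.68 → 204°
S = 88 + 0.52 × (84 − 88) = 85.92 → 86%
L = 23 + 0.52 × (46 − 23) = 34.96 → 35%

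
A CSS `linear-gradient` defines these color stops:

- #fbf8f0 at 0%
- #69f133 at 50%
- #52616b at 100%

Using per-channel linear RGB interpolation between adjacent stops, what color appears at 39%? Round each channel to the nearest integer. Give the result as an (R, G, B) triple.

39% lies between the 0% and 50% stops, so the local fraction is t = (39 − 0)/(50 − 0) = 39/50 ≈ 0.78.
#fbf8f0 → (251, 248, 240); #69f133 → (105, 241, 51).
R = 251 + 0.78 × (105 − 251) = 137.12 → 137
G = 248 + 0.78 × (241 − 248) = 242.54 → 243
B = 240 + 0.78 × (51 − 240) = 92.58 → 93

(137, 243, 93)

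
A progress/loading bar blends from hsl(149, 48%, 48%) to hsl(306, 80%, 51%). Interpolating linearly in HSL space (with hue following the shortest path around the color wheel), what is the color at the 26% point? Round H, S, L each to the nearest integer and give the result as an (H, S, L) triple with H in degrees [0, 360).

Hue arc: Δh = 306 − 149 = 157° (|Δh| ≤ 180, already the shorter path).
H = 149 + 0.26 × (157) = 189.82 → 190°
S = 48 + 0.26 × (80 − 48) = 56.32 → 56%
L = 48 + 0.26 × (51 − 48) = 48.78 → 49%

(190, 56, 49)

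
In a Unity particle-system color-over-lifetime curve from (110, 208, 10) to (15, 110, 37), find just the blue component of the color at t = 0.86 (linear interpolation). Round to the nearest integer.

33

B = 10 + 0.86 × (37 − 10) = 33.22 → 33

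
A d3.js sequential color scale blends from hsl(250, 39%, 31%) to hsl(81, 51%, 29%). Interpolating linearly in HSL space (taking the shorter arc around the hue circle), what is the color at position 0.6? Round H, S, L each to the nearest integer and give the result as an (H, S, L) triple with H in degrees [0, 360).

Hue arc: Δh = 81 − 250 = -169° (|Δh| ≤ 180, already the shorter path).
H = 250 + 0.6 × (-169) = 148.6 → 149°
S = 39 + 0.6 × (51 − 39) = 46.2 → 46%
L = 31 + 0.6 × (29 − 31) = 29.8 → 30%

(149, 46, 30)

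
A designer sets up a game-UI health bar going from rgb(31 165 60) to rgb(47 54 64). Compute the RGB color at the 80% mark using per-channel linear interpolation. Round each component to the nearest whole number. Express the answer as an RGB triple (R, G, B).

80% corresponds to t = 0.8.
R = 31 + 0.8 × (47 − 31) = 31 + 0.8 × 16 = 43.8 → 44
G = 165 + 0.8 × (54 − 165) = 165 + 0.8 × -111 = 76.2 → 76
B = 60 + 0.8 × (64 − 60) = 60 + 0.8 × 4 = 63.2 → 63

(44, 76, 63)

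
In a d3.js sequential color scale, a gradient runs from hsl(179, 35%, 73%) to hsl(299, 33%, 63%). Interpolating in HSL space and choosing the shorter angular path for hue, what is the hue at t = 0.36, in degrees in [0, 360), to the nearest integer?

Hue arc: Δh = 299 − 179 = 120° (|Δh| ≤ 180, already the shorter path).
H = 179 + 0.36 × (120) = 222.2 → 222°

222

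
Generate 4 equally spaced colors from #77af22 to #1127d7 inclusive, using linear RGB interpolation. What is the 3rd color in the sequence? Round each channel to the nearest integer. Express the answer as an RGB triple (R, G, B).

(51, 84, 155)

With 4 swatches and endpoints inclusive, swatch 3 sits at t = (3 − 1)/(4 − 1) = 2/3 ≈ 0.6667.
#77af22 → (119, 175, 34); #1127d7 → (17, 39, 215).
R = 119 + 0.6667 × (17 − 119) = 50.997 → 51
G = 175 + 0.6667 × (39 − 175) = 84.329 → 84
B = 34 + 0.6667 × (215 − 34) = 154.673 → 155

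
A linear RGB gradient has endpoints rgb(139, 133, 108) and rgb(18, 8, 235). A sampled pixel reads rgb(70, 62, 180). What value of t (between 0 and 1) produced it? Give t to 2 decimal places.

0.57

Invert the lerp on the B channel (largest span, 127): t = (180 − 108) / (235 − 108) = 72/127 = 0.56693.
Check on R: (70 − 139)/(18 − 139) = 0.5702 ✓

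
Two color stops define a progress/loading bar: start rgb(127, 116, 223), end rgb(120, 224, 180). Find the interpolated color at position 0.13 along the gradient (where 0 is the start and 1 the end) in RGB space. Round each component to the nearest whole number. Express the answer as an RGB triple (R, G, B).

(126, 130, 217)

R = 127 + 0.13 × (120 − 127) = 127 + 0.13 × -7 = 126.09 → 126
G = 116 + 0.13 × (224 − 116) = 116 + 0.13 × 108 = 130.04 → 130
B = 223 + 0.13 × (180 − 223) = 223 + 0.13 × -43 = 217.41 → 217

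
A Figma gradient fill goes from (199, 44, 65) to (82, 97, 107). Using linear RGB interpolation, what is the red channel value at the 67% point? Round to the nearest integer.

121

R = 199 + 0.67 × (82 − 199) = 120.61 → 121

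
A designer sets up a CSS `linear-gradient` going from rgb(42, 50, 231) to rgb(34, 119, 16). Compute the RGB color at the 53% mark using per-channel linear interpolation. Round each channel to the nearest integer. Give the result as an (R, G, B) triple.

(38, 87, 117)

53% corresponds to t = 0.53.
R = 42 + 0.53 × (34 − 42) = 42 + 0.53 × -8 = 37.76 → 38
G = 50 + 0.53 × (119 − 50) = 50 + 0.53 × 69 = 86.57 → 87
B = 231 + 0.53 × (16 − 231) = 231 + 0.53 × -215 = 117.05 → 117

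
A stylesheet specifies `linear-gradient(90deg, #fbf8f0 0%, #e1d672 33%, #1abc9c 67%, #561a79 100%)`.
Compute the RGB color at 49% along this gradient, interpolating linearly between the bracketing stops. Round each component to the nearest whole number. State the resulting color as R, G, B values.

49% lies between the 33% and 67% stops, so the local fraction is t = (49 − 33)/(67 − 33) = 16/34 ≈ 0.4706.
#e1d672 → (225, 214, 114); #1abc9c → (26, 188, 156).
R = 225 + 0.4706 × (26 − 225) = 131.351 → 131
G = 214 + 0.4706 × (188 − 214) = 201.764 → 202
B = 114 + 0.4706 × (156 − 114) = 133.765 → 134

(131, 202, 134)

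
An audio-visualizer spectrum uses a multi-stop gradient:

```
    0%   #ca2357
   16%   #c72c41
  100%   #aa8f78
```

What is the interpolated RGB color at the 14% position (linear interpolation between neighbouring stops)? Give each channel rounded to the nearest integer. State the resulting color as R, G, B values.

(199, 43, 68)

14% lies between the 0% and 16% stops, so the local fraction is t = (14 − 0)/(16 − 0) = 14/16 ≈ 0.875.
#ca2357 → (202, 35, 87); #c72c41 → (199, 44, 65).
R = 202 + 0.875 × (199 − 202) = 199.375 → 199
G = 35 + 0.875 × (44 − 35) = 42.875 → 43
B = 87 + 0.875 × (65 − 87) = 67.75 → 68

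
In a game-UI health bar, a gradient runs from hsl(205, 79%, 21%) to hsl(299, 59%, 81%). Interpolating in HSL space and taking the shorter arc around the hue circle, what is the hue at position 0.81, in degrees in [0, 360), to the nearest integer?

281

Hue arc: Δh = 299 − 205 = 94° (|Δh| ≤ 180, already the shorter path).
H = 205 + 0.81 × (94) = 281.14 → 281°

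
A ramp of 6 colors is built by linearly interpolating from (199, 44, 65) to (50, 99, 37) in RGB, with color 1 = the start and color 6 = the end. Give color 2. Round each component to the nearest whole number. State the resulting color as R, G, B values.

With 6 swatches and endpoints inclusive, swatch 2 sits at t = (2 − 1)/(6 − 1) = 1/5 ≈ 0.2.
R = 199 + 0.2 × (50 − 199) = 169.2 → 169
G = 44 + 0.2 × (99 − 44) = 55 → 55
B = 65 + 0.2 × (37 − 65) = 59.4 → 59

(169, 55, 59)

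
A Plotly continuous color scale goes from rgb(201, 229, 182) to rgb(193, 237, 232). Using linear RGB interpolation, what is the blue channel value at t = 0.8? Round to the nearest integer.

B = 182 + 0.8 × (232 − 182) = 222 → 222

222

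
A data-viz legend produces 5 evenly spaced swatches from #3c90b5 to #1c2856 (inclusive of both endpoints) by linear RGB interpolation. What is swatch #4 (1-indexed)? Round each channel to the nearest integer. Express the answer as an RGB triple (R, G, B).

With 5 swatches and endpoints inclusive, swatch 4 sits at t = (4 − 1)/(5 − 1) = 3/4 ≈ 0.75.
#3c90b5 → (60, 144, 181); #1c2856 → (28, 40, 86).
R = 60 + 0.75 × (28 − 60) = 36 → 36
G = 144 + 0.75 × (40 − 144) = 66 → 66
B = 181 + 0.75 × (86 − 181) = 109.75 → 110

(36, 66, 110)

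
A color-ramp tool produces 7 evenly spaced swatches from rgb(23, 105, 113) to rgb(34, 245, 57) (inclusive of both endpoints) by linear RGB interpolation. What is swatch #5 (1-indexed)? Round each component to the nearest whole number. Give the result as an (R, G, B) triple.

With 7 swatches and endpoints inclusive, swatch 5 sits at t = (5 − 1)/(7 − 1) = 4/6 ≈ 0.6667.
R = 23 + 0.6667 × (34 − 23) = 30.334 → 30
G = 105 + 0.6667 × (245 − 105) = 198.338 → 198
B = 113 + 0.6667 × (57 − 113) = 75.665 → 76

(30, 198, 76)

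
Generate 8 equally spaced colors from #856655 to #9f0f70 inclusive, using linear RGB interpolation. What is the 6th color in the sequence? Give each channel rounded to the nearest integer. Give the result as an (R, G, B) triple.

With 8 swatches and endpoints inclusive, swatch 6 sits at t = (6 − 1)/(8 − 1) = 5/7 ≈ 0.7143.
#856655 → (133, 102, 85); #9f0f70 → (159, 15, 112).
R = 133 + 0.7143 × (159 − 133) = 151.572 → 152
G = 102 + 0.7143 × (15 − 102) = 39.856 → 40
B = 85 + 0.7143 × (112 − 85) = 104.286 → 104

(152, 40, 104)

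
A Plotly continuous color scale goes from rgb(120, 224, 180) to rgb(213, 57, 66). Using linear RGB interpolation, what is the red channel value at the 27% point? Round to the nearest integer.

R = 120 + 0.27 × (213 − 120) = 145.11 → 145

145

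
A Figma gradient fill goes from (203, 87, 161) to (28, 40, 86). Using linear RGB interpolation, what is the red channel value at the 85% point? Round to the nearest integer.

54

R = 203 + 0.85 × (28 − 203) = 54.25 → 54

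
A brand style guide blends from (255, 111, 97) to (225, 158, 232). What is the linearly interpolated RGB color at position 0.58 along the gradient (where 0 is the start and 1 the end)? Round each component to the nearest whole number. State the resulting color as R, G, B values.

(238, 138, 175)

R = 255 + 0.58 × (225 − 255) = 255 + 0.58 × -30 = 237.6 → 238
G = 111 + 0.58 × (158 − 111) = 111 + 0.58 × 47 = 138.26 → 138
B = 97 + 0.58 × (232 − 97) = 97 + 0.58 × 135 = 175.3 → 175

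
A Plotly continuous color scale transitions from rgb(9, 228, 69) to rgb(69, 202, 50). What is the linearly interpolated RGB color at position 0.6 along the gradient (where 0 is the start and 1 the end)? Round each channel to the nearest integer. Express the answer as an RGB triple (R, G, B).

R = 9 + 0.6 × (69 − 9) = 9 + 0.6 × 60 = 45 → 45
G = 228 + 0.6 × (202 − 228) = 228 + 0.6 × -26 = 212.4 → 212
B = 69 + 0.6 × (50 − 69) = 69 + 0.6 × -19 = 57.6 → 58

(45, 212, 58)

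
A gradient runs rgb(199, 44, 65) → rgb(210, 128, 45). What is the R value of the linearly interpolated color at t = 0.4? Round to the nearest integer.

203

R = 199 + 0.4 × (210 − 199) = 203.4 → 203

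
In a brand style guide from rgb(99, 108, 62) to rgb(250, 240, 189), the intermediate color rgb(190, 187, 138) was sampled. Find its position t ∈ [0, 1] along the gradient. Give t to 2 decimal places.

0.60

Invert the lerp on the R channel (largest span, 151): t = (190 − 99) / (250 − 99) = 91/151 = 0.60265.
Check on G: (187 − 108)/(240 − 108) = 0.5985 ✓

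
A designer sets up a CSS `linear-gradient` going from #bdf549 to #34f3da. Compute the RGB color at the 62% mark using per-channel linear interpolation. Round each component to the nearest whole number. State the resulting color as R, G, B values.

(104, 244, 163)

#bdf549 → (189, 245, 73); #34f3da → (52, 243, 218).
62% corresponds to t = 0.62.
R = 189 + 0.62 × (52 − 189) = 189 + 0.62 × -137 = 104.06 → 104
G = 245 + 0.62 × (243 − 245) = 245 + 0.62 × -2 = 243.76 → 244
B = 73 + 0.62 × (218 − 73) = 73 + 0.62 × 145 = 162.9 → 163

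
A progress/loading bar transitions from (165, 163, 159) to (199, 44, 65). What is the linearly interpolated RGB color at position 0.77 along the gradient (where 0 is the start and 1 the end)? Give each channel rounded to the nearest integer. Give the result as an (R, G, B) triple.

R = 165 + 0.77 × (199 − 165) = 165 + 0.77 × 34 = 191.18 → 191
G = 163 + 0.77 × (44 − 163) = 163 + 0.77 × -119 = 71.37 → 71
B = 159 + 0.77 × (65 − 159) = 159 + 0.77 × -94 = 86.62 → 87

(191, 71, 87)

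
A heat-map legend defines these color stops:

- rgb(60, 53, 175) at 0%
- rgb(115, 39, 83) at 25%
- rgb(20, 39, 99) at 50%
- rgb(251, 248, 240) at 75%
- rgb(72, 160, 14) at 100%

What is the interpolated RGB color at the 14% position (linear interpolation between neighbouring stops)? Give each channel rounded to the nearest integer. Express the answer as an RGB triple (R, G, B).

14% lies between the 0% and 25% stops, so the local fraction is t = (14 − 0)/(25 − 0) = 14/25 ≈ 0.56.
R = 60 + 0.56 × (115 − 60) = 90.8 → 91
G = 53 + 0.56 × (39 − 53) = 45.16 → 45
B = 175 + 0.56 × (83 − 175) = 123.48 → 123

(91, 45, 123)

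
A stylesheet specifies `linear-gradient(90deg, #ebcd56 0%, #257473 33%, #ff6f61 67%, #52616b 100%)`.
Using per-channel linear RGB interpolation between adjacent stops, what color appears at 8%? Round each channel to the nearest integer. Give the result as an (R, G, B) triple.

(187, 183, 93)

8% lies between the 0% and 33% stops, so the local fraction is t = (8 − 0)/(33 − 0) = 8/33 ≈ 0.2424.
#ebcd56 → (235, 205, 86); #257473 → (37, 116, 115).
R = 235 + 0.2424 × (37 − 235) = 187.005 → 187
G = 205 + 0.2424 × (116 − 205) = 183.426 → 183
B = 86 + 0.2424 × (115 − 86) = 93.03 → 93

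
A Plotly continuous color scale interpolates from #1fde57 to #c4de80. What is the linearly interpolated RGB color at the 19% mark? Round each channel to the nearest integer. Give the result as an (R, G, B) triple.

#1fde57 → (31, 222, 87); #c4de80 → (196, 222, 128).
19% corresponds to t = 0.19.
R = 31 + 0.19 × (196 − 31) = 31 + 0.19 × 165 = 62.35 → 62
G = 222 + 0.19 × (222 − 222) = 222 + 0.19 × 0 = 222 → 222
B = 87 + 0.19 × (128 − 87) = 87 + 0.19 × 41 = 94.79 → 95

(62, 222, 95)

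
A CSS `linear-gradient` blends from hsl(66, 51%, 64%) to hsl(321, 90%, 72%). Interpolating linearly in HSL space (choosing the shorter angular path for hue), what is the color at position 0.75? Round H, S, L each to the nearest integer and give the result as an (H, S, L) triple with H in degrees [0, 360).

Hue: 321 − 66 = 255°, but |255| > 180 so the shorter arc goes the other way: Δh = 255 − 360 = -105°.
H = 66 + 0.75 × (-105) = -12.75 → -13 → -13 mod 360 = 347°
S = 51 + 0.75 × (90 − 51) = 80.25 → 80%
L = 64 + 0.75 × (72 − 64) = 70 → 70%

(347, 80, 70)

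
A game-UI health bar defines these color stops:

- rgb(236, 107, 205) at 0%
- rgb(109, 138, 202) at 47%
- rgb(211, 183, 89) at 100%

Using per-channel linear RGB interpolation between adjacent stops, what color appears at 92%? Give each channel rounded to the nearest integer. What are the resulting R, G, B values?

92% lies between the 47% and 100% stops, so the local fraction is t = (92 − 47)/(100 − 47) = 45/53 ≈ 0.8491.
R = 109 + 0.8491 × (211 − 109) = 195.608 → 196
G = 138 + 0.8491 × (183 − 138) = 176.209 → 176
B = 202 + 0.8491 × (89 − 202) = 106.052 → 106

(196, 176, 106)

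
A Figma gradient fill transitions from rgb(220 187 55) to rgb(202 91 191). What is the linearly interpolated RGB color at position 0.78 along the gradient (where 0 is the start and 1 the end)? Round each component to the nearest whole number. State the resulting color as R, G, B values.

(206, 112, 161)

R = 220 + 0.78 × (202 − 220) = 220 + 0.78 × -18 = 205.96 → 206
G = 187 + 0.78 × (91 − 187) = 187 + 0.78 × -96 = 112.12 → 112
B = 55 + 0.78 × (191 − 55) = 55 + 0.78 × 136 = 161.08 → 161
So the blended color is (206, 112, 161), about #ce70a1.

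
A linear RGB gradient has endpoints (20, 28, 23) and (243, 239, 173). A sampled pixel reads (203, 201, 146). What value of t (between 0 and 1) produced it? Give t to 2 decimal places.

Invert the lerp on the R channel (largest span, 223): t = (203 − 20) / (243 − 20) = 183/223 = 0.82063.
Check on G: (201 − 28)/(239 − 28) = 0.8199 ✓

0.82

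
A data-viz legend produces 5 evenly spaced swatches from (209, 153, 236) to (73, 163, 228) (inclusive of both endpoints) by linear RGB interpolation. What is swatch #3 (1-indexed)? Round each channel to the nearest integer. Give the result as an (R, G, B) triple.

With 5 swatches and endpoints inclusive, swatch 3 sits at t = (3 − 1)/(5 − 1) = 2/4 ≈ 0.5.
R = 209 + 0.5 × (73 − 209) = 141 → 141
G = 153 + 0.5 × (163 − 153) = 158 → 158
B = 236 + 0.5 × (228 − 236) = 232 → 232

(141, 158, 232)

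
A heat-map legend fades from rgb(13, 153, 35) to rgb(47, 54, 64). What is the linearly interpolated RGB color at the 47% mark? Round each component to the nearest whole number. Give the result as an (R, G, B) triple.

47% corresponds to t = 0.47.
R = 13 + 0.47 × (47 − 13) = 13 + 0.47 × 34 = 28.98 → 29
G = 153 + 0.47 × (54 − 153) = 153 + 0.47 × -99 = 106.47 → 106
B = 35 + 0.47 × (64 − 35) = 35 + 0.47 × 29 = 48.63 → 49

(29, 106, 49)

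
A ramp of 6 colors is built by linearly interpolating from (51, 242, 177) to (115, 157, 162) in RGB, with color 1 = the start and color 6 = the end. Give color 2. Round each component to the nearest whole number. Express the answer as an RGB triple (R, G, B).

With 6 swatches and endpoints inclusive, swatch 2 sits at t = (2 − 1)/(6 − 1) = 1/5 ≈ 0.2.
R = 51 + 0.2 × (115 − 51) = 63.8 → 64
G = 242 + 0.2 × (157 − 242) = 225 → 225
B = 177 + 0.2 × (162 − 177) = 174 → 174

(64, 225, 174)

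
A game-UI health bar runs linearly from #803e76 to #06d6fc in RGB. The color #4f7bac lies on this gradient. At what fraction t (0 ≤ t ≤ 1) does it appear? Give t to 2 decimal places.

0.40

Invert the lerp on the G channel (largest span, 152): t = (123 − 62) / (214 − 62) = 61/152 = 0.40132.
Check on R: (79 − 128)/(6 − 128) = 0.4016 ✓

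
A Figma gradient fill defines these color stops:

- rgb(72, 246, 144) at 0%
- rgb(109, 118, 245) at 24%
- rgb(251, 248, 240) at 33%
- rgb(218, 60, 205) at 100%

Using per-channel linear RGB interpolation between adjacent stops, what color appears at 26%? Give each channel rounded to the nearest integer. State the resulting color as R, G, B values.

(141, 147, 244)

26% lies between the 24% and 33% stops, so the local fraction is t = (26 − 24)/(33 − 24) = 2/9 ≈ 0.2222.
R = 109 + 0.2222 × (251 − 109) = 140.552 → 141
G = 118 + 0.2222 × (248 − 118) = 146.886 → 147
B = 245 + 0.2222 × (240 − 245) = 243.889 → 244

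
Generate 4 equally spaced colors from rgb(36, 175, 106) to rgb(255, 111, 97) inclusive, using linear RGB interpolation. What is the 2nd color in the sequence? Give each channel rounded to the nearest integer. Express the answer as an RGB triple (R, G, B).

With 4 swatches and endpoints inclusive, swatch 2 sits at t = (2 − 1)/(4 − 1) = 1/3 ≈ 0.3333.
R = 36 + 0.3333 × (255 − 36) = 108.993 → 109
G = 175 + 0.3333 × (111 − 175) = 153.669 → 154
B = 106 + 0.3333 × (97 − 106) = 103 → 103

(109, 154, 103)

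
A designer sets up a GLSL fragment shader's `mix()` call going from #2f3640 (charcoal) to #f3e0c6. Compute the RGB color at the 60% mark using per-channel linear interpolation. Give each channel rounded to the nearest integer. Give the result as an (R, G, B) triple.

(165, 156, 144)

#2f3640 → (47, 54, 64); #f3e0c6 → (243, 224, 198).
60% corresponds to t = 0.6.
R = 47 + 0.6 × (243 − 47) = 47 + 0.6 × 196 = 164.6 → 165
G = 54 + 0.6 × (224 − 54) = 54 + 0.6 × 170 = 156 → 156
B = 64 + 0.6 × (198 − 64) = 64 + 0.6 × 134 = 144.4 → 144
So the blended color is (165, 156, 144), about #a59c90.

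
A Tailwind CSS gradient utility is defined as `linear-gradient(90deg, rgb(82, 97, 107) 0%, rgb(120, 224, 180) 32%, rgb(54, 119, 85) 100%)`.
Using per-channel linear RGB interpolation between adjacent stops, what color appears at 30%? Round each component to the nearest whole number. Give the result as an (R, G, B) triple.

(118, 216, 175)

30% lies between the 0% and 32% stops, so the local fraction is t = (30 − 0)/(32 − 0) = 30/32 ≈ 0.9375.
R = 82 + 0.9375 × (120 − 82) = 117.625 → 118
G = 97 + 0.9375 × (224 − 97) = 216.062 → 216
B = 107 + 0.9375 × (180 − 107) = 175.438 → 175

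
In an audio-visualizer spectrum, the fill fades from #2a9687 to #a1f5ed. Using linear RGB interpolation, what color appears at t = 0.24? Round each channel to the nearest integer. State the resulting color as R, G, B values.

(71, 173, 159)

#2a9687 → (42, 150, 135); #a1f5ed → (161, 245, 237).
R = 42 + 0.24 × (161 − 42) = 42 + 0.24 × 119 = 70.56 → 71
G = 150 + 0.24 × (245 − 150) = 150 + 0.24 × 95 = 172.8 → 173
B = 135 + 0.24 × (237 − 135) = 135 + 0.24 × 102 = 159.48 → 159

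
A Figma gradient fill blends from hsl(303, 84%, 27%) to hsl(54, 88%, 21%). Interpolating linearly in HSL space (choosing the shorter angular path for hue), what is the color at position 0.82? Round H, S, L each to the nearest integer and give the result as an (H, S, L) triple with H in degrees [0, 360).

Hue: 54 − 303 = -249°, but |-249| > 180 so the shorter arc goes the other way: Δh = -249 + 360 = 111°.
H = 303 + 0.82 × (111) = 394.02 → 394 → 394 mod 360 = 34°
S = 84 + 0.82 × (88 − 84) = 87.28 → 87%
L = 27 + 0.82 × (21 − 27) = 22.08 → 22%

(34, 87, 22)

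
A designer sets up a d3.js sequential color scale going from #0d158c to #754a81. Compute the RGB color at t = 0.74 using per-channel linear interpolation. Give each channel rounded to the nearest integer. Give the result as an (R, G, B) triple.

(90, 60, 132)

#0d158c → (13, 21, 140); #754a81 → (117, 74, 129).
R = 13 + 0.74 × (117 − 13) = 13 + 0.74 × 104 = 89.96 → 90
G = 21 + 0.74 × (74 − 21) = 21 + 0.74 × 53 = 60.22 → 60
B = 140 + 0.74 × (129 − 140) = 140 + 0.74 × -11 = 131.86 → 132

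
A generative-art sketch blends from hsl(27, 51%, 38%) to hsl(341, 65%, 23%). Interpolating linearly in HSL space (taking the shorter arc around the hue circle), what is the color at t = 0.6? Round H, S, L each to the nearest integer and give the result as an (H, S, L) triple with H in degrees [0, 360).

(359, 59, 29)

Hue: 341 − 27 = 314°, but |314| > 180 so the shorter arc goes the other way: Δh = 314 − 360 = -46°.
H = 27 + 0.6 × (-46) = -0.6 → -1 → -1 mod 360 = 359°
S = 51 + 0.6 × (65 − 51) = 59.4 → 59%
L = 38 + 0.6 × (23 − 38) = 29 → 29%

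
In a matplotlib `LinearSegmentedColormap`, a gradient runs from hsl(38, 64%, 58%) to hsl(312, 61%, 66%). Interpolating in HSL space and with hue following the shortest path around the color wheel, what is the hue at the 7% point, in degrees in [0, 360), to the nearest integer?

32

Hue: 312 − 38 = 274°, but |274| > 180 so the shorter arc goes the other way: Δh = 274 − 360 = -86°.
H = 38 + 0.07 × (-86) = 31.98 → 32°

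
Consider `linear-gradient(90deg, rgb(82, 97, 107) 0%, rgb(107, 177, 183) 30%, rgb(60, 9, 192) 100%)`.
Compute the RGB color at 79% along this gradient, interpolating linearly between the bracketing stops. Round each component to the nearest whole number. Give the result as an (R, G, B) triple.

(74, 59, 189)

79% lies between the 30% and 100% stops, so the local fraction is t = (79 − 30)/(100 − 30) = 49/70 ≈ 0.7.
R = 107 + 0.7 × (60 − 107) = 74.1 → 74
G = 177 + 0.7 × (9 − 177) = 59.4 → 59
B = 183 + 0.7 × (192 − 183) = 189.3 → 189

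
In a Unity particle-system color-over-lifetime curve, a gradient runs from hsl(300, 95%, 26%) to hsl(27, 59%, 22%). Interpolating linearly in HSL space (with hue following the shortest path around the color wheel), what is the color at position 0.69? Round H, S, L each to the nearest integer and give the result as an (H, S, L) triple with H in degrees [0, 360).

(0, 70, 23)

Hue: 27 − 300 = -273°, but |-273| > 180 so the shorter arc goes the other way: Δh = -273 + 360 = 87°.
H = 300 + 0.69 × (87) = 360.03 → 360 → 360 mod 360 = 0°
S = 95 + 0.69 × (59 − 95) = 70.16 → 70%
L = 26 + 0.69 × (22 − 26) = 23.24 → 23%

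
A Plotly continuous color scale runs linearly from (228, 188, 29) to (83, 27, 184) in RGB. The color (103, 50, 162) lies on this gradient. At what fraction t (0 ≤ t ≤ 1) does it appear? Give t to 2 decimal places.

0.86

Invert the lerp on the G channel (largest span, 161): t = (50 − 188) / (27 − 188) = -138/-161 = 0.85714.
Check on R: (103 − 228)/(83 − 228) = 0.8621 ✓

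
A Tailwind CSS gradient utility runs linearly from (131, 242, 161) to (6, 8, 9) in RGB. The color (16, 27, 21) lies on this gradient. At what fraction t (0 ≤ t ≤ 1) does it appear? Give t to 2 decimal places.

0.92

Invert the lerp on the G channel (largest span, 234): t = (27 − 242) / (8 − 242) = -215/-234 = 0.9188.
Check on R: (16 − 131)/(6 − 131) = 0.92 ✓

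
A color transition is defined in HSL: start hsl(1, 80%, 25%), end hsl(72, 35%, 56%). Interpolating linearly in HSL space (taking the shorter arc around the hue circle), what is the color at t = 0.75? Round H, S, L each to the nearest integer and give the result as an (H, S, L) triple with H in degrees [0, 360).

Hue arc: Δh = 72 − 1 = 71° (|Δh| ≤ 180, already the shorter path).
H = 1 + 0.75 × (71) = 54.25 → 54°
S = 80 + 0.75 × (35 − 80) = 46.25 → 46%
L = 25 + 0.75 × (56 − 25) = 48.25 → 48%

(54, 46, 48)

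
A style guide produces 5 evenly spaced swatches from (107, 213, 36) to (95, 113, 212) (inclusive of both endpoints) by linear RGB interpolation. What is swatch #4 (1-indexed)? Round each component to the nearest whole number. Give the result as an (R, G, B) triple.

With 5 swatches and endpoints inclusive, swatch 4 sits at t = (4 − 1)/(5 − 1) = 3/4 ≈ 0.75.
R = 107 + 0.75 × (95 − 107) = 98 → 98
G = 213 + 0.75 × (113 − 213) = 138 → 138
B = 36 + 0.75 × (212 − 36) = 168 → 168

(98, 138, 168)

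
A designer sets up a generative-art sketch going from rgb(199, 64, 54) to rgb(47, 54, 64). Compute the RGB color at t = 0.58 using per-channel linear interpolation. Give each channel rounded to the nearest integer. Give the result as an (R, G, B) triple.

R = 199 + 0.58 × (47 − 199) = 199 + 0.58 × -152 = 110.84 → 111
G = 64 + 0.58 × (54 − 64) = 64 + 0.58 × -10 = 58.2 → 58
B = 54 + 0.58 × (64 − 54) = 54 + 0.58 × 10 = 59.8 → 60
So the blended color is (111, 58, 60), about #6f3a3c.

(111, 58, 60)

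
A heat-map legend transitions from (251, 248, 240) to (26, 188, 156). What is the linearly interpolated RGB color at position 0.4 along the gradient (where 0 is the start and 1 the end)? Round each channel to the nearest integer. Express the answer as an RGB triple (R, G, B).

R = 251 + 0.4 × (26 − 251) = 251 + 0.4 × -225 = 161 → 161
G = 248 + 0.4 × (188 − 248) = 248 + 0.4 × -60 = 224 → 224
B = 240 + 0.4 × (156 − 240) = 240 + 0.4 × -84 = 206.4 → 206
So the blended color is (161, 224, 206), about #a1e0ce.

(161, 224, 206)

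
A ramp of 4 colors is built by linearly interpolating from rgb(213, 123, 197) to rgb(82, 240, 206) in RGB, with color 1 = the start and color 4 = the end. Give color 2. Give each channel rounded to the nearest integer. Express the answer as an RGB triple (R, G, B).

(169, 162, 200)

With 4 swatches and endpoints inclusive, swatch 2 sits at t = (2 − 1)/(4 − 1) = 1/3 ≈ 0.3333.
R = 213 + 0.3333 × (82 − 213) = 169.338 → 169
G = 123 + 0.3333 × (240 − 123) = 161.996 → 162
B = 197 + 0.3333 × (206 − 197) = 200 → 200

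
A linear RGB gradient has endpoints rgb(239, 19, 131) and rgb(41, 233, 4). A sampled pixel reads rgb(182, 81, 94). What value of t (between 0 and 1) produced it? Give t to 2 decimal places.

0.29

Invert the lerp on the G channel (largest span, 214): t = (81 − 19) / (233 − 19) = 62/214 = 0.28972.
Check on R: (182 − 239)/(41 − 239) = 0.2879 ✓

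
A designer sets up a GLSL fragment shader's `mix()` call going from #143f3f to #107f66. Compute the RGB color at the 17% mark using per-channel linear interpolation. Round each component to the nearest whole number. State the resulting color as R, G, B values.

#143f3f → (20, 63, 63); #107f66 → (16, 127, 102).
17% corresponds to t = 0.17.
R = 20 + 0.17 × (16 − 20) = 20 + 0.17 × -4 = 19.32 → 19
G = 63 + 0.17 × (127 − 63) = 63 + 0.17 × 64 = 73.88 → 74
B = 63 + 0.17 × (102 − 63) = 63 + 0.17 × 39 = 69.63 → 70

(19, 74, 70)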